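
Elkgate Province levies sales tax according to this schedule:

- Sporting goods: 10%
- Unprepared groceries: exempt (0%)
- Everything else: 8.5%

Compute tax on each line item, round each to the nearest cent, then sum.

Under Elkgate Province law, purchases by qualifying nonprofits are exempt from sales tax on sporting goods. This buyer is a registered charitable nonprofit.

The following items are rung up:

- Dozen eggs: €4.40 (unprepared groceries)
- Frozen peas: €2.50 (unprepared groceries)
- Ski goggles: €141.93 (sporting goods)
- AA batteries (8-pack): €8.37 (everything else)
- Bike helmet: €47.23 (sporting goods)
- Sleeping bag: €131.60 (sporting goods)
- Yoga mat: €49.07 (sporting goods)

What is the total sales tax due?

Dozen eggs €4.40: unprepared groceries → 0% → €0.00
Frozen peas €2.50: unprepared groceries → 0% → €0.00
Ski goggles €141.93: sporting goods, buyer-exempt → 0% → €0.00
AA batteries (8-pack) €8.37: everything else → 8.5% → €0.71
Bike helmet €47.23: sporting goods, buyer-exempt → 0% → €0.00
Sleeping bag €131.60: sporting goods, buyer-exempt → 0% → €0.00
Yoga mat €49.07: sporting goods, buyer-exempt → 0% → €0.00
Total tax = €0.71

€0.71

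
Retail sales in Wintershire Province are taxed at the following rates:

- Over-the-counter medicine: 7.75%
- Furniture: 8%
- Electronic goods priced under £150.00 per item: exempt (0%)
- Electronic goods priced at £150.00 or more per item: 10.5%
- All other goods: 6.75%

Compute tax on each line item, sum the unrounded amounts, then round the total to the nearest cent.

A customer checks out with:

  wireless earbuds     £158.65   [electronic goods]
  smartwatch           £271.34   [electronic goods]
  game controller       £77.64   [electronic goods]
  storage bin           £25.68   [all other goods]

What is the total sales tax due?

£46.88

Wireless earbuds £158.65: electronic goods, £150.00 or more → 10.5% → £16.65825
Smartwatch £271.34: electronic goods, £150.00 or more → 10.5% → £28.4907
Game controller £77.64: electronic goods, under £150.00 → 0% → £0.00
Storage bin £25.68: all other goods → 6.75% → £1.7334
Unrounded tax sum = £46.88235 → £46.88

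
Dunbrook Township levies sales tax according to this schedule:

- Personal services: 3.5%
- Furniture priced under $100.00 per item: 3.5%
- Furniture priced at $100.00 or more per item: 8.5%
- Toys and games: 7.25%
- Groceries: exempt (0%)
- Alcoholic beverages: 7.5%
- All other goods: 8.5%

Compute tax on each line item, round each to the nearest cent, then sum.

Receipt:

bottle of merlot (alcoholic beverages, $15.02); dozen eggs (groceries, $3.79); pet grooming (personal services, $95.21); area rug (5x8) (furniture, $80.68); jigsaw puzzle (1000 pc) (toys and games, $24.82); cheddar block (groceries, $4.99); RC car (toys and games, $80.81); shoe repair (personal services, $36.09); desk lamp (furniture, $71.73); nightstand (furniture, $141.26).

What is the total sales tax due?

$30.72

Bottle of merlot $15.02: alcoholic beverages → 7.5% → $1.13
Dozen eggs $3.79: groceries → 0% → $0.00
Pet grooming $95.21: personal services → 3.5% → $3.33
Area rug (5x8) $80.68: furniture, under $100.00 → 3.5% → $2.82
Jigsaw puzzle (1000 pc) $24.82: toys and games → 7.25% → $1.80
Cheddar block $4.99: groceries → 0% → $0.00
RC car $80.81: toys and games → 7.25% → $5.86
Shoe repair $36.09: personal services → 3.5% → $1.26
Desk lamp $71.73: furniture, under $100.00 → 3.5% → $2.51
Nightstand $141.26: furniture, $100.00 or more → 8.5% → $12.01
Total tax = $1.13 + $3.33 + $2.82 + $1.80 + $5.86 + $1.26 + $2.51 + $12.01 = $30.72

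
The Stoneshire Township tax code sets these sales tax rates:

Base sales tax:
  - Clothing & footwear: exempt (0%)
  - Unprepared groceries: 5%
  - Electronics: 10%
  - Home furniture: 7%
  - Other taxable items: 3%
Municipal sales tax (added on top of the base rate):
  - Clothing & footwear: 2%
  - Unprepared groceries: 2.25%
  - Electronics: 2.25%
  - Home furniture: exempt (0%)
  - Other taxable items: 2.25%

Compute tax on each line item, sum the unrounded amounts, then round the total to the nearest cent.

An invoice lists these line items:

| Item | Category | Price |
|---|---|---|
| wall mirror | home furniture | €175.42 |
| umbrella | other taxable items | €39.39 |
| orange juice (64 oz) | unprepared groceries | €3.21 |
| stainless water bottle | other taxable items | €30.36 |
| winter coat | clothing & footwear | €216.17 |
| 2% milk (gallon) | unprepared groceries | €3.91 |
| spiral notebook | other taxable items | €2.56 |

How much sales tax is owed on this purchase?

Wall mirror €175.42: home furniture → 7% + 0% municipal = 7% → €12.2794
Umbrella €39.39: other taxable items → 3% + 2.25% municipal = 5.25% → €2.067975
Orange juice (64 oz) €3.21: unprepared groceries → 5% + 2.25% municipal = 7.25% → €0.232725
Stainless water bottle €30.36: other taxable items → 3% + 2.25% municipal = 5.25% → €1.5939
Winter coat €216.17: clothing & footwear → 0% + 2% municipal = 2% → €4.3234
2% milk (gallon) €3.91: unprepared groceries → 5% + 2.25% municipal = 7.25% → €0.283475
Spiral notebook €2.56: other taxable items → 3% + 2.25% municipal = 5.25% → €0.1344
Unrounded tax sum = €20.915275 → €20.92

€20.92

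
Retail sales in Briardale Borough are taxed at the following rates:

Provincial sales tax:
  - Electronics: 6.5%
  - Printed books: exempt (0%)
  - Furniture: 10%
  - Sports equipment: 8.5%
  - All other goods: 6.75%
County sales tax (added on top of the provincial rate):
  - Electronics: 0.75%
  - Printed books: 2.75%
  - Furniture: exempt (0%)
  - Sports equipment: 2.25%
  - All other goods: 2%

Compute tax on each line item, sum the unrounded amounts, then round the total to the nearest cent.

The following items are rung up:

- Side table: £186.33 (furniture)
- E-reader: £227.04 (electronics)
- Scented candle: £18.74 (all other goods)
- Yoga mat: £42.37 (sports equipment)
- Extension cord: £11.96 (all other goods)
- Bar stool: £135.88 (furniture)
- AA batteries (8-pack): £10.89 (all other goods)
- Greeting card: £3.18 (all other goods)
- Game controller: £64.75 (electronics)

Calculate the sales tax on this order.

Side table £186.33: furniture → 10% + 0% county = 10% → £18.633
E-reader £227.04: electronics → 6.5% + 0.75% county = 7.25% → £16.4604
Scented candle £18.74: all other goods → 6.75% + 2% county = 8.75% → £1.63975
Yoga mat £42.37: sports equipment → 8.5% + 2.25% county = 10.75% → £4.554775
Extension cord £11.96: all other goods → 6.75% + 2% county = 8.75% → £1.0465
Bar stool £135.88: furniture → 10% + 0% county = 10% → £13.588
AA batteries (8-pack) £10.89: all other goods → 6.75% + 2% county = 8.75% → £0.952875
Greeting card £3.18: all other goods → 6.75% + 2% county = 8.75% → £0.27825
Game controller £64.75: electronics → 6.5% + 0.75% county = 7.25% → £4.694375
Unrounded tax sum = £61.847925 → £61.85

£61.85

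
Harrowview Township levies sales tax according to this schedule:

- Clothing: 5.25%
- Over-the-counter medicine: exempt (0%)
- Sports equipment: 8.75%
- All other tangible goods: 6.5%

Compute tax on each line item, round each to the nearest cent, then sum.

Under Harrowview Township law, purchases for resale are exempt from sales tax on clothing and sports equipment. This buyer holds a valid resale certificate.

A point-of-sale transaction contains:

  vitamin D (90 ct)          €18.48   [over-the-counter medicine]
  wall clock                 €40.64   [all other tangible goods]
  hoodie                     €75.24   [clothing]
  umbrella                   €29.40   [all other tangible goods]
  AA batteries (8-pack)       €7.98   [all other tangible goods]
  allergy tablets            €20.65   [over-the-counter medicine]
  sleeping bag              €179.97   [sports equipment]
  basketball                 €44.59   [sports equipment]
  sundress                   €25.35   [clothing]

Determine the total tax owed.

Vitamin D (90 ct) €18.48: over-the-counter medicine → 0% → €0.00
Wall clock €40.64: all other tangible goods → 6.5% → €2.64
Hoodie €75.24: clothing, buyer-exempt → 0% → €0.00
Umbrella €29.40: all other tangible goods → 6.5% → €1.91
AA batteries (8-pack) €7.98: all other tangible goods → 6.5% → €0.52
Allergy tablets €20.65: over-the-counter medicine → 0% → €0.00
Sleeping bag €179.97: sports equipment, buyer-exempt → 0% → €0.00
Basketball €44.59: sports equipment, buyer-exempt → 0% → €0.00
Sundress €25.35: clothing, buyer-exempt → 0% → €0.00
Total tax = €2.64 + €1.91 + €0.52 = €5.07

€5.07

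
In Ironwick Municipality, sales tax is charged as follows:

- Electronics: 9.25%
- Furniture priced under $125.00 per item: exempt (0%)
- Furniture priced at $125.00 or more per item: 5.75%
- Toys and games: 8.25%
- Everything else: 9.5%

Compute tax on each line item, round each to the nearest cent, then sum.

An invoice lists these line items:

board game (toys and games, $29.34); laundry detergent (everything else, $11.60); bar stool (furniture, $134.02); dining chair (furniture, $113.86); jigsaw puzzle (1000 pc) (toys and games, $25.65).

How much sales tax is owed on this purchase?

Board game $29.34: toys and games → 8.25% → $2.42
Laundry detergent $11.60: everything else → 9.5% → $1.10
Bar stool $134.02: furniture, $125.00 or more → 5.75% → $7.71
Dining chair $113.86: furniture, under $125.00 → 0% → $0.00
Jigsaw puzzle (1000 pc) $25.65: toys and games → 8.25% → $2.12
Total tax = $2.42 + $1.10 + $7.71 + $2.12 = $13.35

$13.35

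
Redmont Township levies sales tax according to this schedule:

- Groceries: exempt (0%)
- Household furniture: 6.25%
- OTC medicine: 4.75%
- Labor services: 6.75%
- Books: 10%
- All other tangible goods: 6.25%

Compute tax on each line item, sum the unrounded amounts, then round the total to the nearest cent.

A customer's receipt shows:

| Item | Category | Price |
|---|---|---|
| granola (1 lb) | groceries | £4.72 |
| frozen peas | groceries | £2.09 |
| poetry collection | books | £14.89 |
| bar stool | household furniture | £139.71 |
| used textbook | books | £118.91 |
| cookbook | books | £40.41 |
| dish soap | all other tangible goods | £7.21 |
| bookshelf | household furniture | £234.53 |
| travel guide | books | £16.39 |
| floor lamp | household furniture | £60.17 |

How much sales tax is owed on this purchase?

Granola (1 lb) £4.72: groceries → 0% → £0.00
Frozen peas £2.09: groceries → 0% → £0.00
Poetry collection £14.89: books → 10% → £1.489
Bar stool £139.71: household furniture → 6.25% → £8.731875
Used textbook £118.91: books → 10% → £11.891
Cookbook £40.41: books → 10% → £4.041
Dish soap £7.21: all other tangible goods → 6.25% → £0.450625
Bookshelf £234.53: household furniture → 6.25% → £14.658125
Travel guide £16.39: books → 10% → £1.639
Floor lamp £60.17: household furniture → 6.25% → £3.760625
Unrounded tax sum = £46.66125 → £46.66

£46.66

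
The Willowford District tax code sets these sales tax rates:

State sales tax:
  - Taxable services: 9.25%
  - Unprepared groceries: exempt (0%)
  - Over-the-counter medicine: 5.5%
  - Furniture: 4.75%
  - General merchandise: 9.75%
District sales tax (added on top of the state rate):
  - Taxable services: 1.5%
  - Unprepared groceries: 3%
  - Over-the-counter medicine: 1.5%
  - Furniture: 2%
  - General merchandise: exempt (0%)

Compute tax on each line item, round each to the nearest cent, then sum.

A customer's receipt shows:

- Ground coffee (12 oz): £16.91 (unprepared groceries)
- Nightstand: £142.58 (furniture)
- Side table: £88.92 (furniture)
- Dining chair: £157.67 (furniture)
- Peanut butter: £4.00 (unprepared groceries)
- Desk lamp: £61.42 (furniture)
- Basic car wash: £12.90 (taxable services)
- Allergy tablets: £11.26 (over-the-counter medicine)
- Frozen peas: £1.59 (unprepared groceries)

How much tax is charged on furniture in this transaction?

Nightstand £142.58: furniture → 4.75% + 2% district = 6.75% → £9.62
Side table £88.92: furniture → 4.75% + 2% district = 6.75% → £6.00
Dining chair £157.67: furniture → 4.75% + 2% district = 6.75% → £10.64
Desk lamp £61.42: furniture → 4.75% + 2% district = 6.75% → £4.15
Tax on furniture = £9.62 + £6.00 + £10.64 + £4.15 = £30.41

£30.41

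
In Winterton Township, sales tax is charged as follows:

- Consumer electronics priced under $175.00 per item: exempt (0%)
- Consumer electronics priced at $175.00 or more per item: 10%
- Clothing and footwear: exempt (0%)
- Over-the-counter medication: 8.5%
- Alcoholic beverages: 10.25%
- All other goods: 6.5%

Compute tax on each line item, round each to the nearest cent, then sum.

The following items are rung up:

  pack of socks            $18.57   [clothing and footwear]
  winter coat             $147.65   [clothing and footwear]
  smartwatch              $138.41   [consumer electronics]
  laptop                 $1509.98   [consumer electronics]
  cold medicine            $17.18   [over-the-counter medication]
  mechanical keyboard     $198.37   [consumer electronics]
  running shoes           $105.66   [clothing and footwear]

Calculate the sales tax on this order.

Pack of socks $18.57: clothing and footwear → 0% → $0.00
Winter coat $147.65: clothing and footwear → 0% → $0.00
Smartwatch $138.41: consumer electronics, under $175.00 → 0% → $0.00
Laptop $1509.98: consumer electronics, $175.00 or more → 10% → $151.00
Cold medicine $17.18: over-the-counter medication → 8.5% → $1.46
Mechanical keyboard $198.37: consumer electronics, $175.00 or more → 10% → $19.84
Running shoes $105.66: clothing and footwear → 0% → $0.00
Total tax = $151.00 + $1.46 + $19.84 = $172.30

$172.30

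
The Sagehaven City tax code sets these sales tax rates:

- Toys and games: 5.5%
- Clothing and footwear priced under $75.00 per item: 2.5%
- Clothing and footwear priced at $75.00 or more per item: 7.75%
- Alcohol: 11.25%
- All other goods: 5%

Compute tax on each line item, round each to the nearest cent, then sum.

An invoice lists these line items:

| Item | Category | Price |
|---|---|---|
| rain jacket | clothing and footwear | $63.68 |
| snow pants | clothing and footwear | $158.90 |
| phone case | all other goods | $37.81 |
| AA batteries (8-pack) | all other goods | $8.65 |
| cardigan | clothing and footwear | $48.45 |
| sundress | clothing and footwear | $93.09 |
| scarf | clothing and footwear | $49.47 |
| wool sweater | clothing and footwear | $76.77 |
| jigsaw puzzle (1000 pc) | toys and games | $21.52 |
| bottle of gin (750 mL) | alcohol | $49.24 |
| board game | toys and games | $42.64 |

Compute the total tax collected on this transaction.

$40.90

Rain jacket $63.68: clothing and footwear, under $75.00 → 2.5% → $1.59
Snow pants $158.90: clothing and footwear, $75.00 or more → 7.75% → $12.31
Phone case $37.81: all other goods → 5% → $1.89
AA batteries (8-pack) $8.65: all other goods → 5% → $0.43
Cardigan $48.45: clothing and footwear, under $75.00 → 2.5% → $1.21
Sundress $93.09: clothing and footwear, $75.00 or more → 7.75% → $7.21
Scarf $49.47: clothing and footwear, under $75.00 → 2.5% → $1.24
Wool sweater $76.77: clothing and footwear, $75.00 or more → 7.75% → $5.95
Jigsaw puzzle (1000 pc) $21.52: toys and games → 5.5% → $1.18
Bottle of gin (750 mL) $49.24: alcohol → 11.25% → $5.54
Board game $42.64: toys and games → 5.5% → $2.35
Total tax = $1.59 + $12.31 + $1.89 + $0.43 + $1.21 + $7.21 + $1.24 + $5.95 + $1.18 + $5.54 + $2.35 = $40.90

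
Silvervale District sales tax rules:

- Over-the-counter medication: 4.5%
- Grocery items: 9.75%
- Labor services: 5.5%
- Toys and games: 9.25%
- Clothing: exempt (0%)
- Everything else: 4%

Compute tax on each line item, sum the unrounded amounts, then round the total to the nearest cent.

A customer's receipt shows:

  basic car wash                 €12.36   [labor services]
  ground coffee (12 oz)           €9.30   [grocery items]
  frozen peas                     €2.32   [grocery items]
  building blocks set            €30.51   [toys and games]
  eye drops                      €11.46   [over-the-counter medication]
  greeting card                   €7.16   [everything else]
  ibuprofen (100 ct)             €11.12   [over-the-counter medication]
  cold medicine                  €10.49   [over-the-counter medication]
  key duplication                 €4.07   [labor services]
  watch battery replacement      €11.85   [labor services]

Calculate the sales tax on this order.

€7.29

Basic car wash €12.36: labor services → 5.5% → €0.6798
Ground coffee (12 oz) €9.30: grocery items → 9.75% → €0.90675
Frozen peas €2.32: grocery items → 9.75% → €0.2262
Building blocks set €30.51: toys and games → 9.25% → €2.822175
Eye drops €11.46: over-the-counter medication → 4.5% → €0.5157
Greeting card €7.16: everything else → 4% → €0.2864
Ibuprofen (100 ct) €11.12: over-the-counter medication → 4.5% → €0.5004
Cold medicine €10.49: over-the-counter medication → 4.5% → €0.47205
Key duplication €4.07: labor services → 5.5% → €0.22385
Watch battery replacement €11.85: labor services → 5.5% → €0.65175
Unrounded tax sum = €7.285075 → €7.29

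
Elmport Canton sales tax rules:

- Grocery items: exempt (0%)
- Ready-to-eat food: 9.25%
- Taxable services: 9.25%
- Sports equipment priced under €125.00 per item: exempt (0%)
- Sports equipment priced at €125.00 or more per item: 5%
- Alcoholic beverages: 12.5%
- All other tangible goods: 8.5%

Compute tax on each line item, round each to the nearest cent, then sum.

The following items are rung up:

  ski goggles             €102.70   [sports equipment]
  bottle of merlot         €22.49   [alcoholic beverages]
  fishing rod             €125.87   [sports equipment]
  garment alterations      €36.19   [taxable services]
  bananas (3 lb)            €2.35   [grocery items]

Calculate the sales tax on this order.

€12.45

Ski goggles €102.70: sports equipment, under €125.00 → 0% → €0.00
Bottle of merlot €22.49: alcoholic beverages → 12.5% → €2.81
Fishing rod €125.87: sports equipment, €125.00 or more → 5% → €6.29
Garment alterations €36.19: taxable services → 9.25% → €3.35
Bananas (3 lb) €2.35: grocery items → 0% → €0.00
Total tax = €2.81 + €6.29 + €3.35 = €12.45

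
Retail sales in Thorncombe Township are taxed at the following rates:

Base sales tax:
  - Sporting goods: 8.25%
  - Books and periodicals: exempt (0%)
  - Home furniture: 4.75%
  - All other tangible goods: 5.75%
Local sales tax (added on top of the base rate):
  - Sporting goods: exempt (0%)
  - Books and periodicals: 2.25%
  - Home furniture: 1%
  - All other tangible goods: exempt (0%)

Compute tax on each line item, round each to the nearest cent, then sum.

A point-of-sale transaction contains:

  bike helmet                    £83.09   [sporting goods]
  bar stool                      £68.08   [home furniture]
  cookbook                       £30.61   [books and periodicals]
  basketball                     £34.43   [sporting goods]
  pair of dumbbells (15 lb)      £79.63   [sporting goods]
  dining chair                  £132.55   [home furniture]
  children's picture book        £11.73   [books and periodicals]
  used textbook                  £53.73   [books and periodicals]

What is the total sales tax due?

£29.95

Bike helmet £83.09: sporting goods → 8.25% + 0% local = 8.25% → £6.85
Bar stool £68.08: home furniture → 4.75% + 1% local = 5.75% → £3.91
Cookbook £30.61: books and periodicals → 0% + 2.25% local = 2.25% → £0.69
Basketball £34.43: sporting goods → 8.25% + 0% local = 8.25% → £2.84
Pair of dumbbells (15 lb) £79.63: sporting goods → 8.25% + 0% local = 8.25% → £6.57
Dining chair £132.55: home furniture → 4.75% + 1% local = 5.75% → £7.62
Children's picture book £11.73: books and periodicals → 0% + 2.25% local = 2.25% → £0.26
Used textbook £53.73: books and periodicals → 0% + 2.25% local = 2.25% → £1.21
Total tax = £6.85 + £3.91 + £0.69 + £2.84 + £6.57 + £7.62 + £0.26 + £1.21 = £29.95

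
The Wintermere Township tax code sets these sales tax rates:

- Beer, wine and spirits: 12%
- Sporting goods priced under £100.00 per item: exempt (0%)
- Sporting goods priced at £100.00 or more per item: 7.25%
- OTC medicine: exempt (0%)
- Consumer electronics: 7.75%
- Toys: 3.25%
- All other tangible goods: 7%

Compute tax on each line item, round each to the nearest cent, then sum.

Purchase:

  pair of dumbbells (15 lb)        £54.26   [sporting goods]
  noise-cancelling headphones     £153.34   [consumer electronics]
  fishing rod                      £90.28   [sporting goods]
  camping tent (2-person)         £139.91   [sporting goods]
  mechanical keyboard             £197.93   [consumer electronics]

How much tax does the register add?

£37.36

Pair of dumbbells (15 lb) £54.26: sporting goods, under £100.00 → 0% → £0.00
Noise-cancelling headphones £153.34: consumer electronics → 7.75% → £11.88
Fishing rod £90.28: sporting goods, under £100.00 → 0% → £0.00
Camping tent (2-person) £139.91: sporting goods, £100.00 or more → 7.25% → £10.14
Mechanical keyboard £197.93: consumer electronics → 7.75% → £15.34
Total tax = £11.88 + £10.14 + £15.34 = £37.36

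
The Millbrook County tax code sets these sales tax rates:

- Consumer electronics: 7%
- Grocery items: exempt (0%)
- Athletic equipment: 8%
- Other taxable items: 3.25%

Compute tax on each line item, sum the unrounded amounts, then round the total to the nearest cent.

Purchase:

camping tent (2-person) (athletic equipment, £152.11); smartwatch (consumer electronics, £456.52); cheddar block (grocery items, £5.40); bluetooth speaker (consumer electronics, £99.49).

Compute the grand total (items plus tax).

£764.61

Camping tent (2-person) £152.11: athletic equipment → 8% → £12.1688
Smartwatch £456.52: consumer electronics → 7% → £31.9564
Cheddar block £5.40: grocery items → 0% → £0.00
Bluetooth speaker £99.49: consumer electronics → 7% → £6.9643
Subtotal = £713.52; unrounded tax = £51.0895 → £51.09; total due = £764.61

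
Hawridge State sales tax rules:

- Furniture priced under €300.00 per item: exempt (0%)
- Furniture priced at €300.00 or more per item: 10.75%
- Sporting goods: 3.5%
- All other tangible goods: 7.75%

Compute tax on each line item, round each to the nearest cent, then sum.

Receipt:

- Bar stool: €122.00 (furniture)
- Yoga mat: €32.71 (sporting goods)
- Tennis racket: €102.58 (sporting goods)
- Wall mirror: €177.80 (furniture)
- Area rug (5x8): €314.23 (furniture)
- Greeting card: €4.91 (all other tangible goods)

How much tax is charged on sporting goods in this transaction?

€4.73

Yoga mat €32.71: sporting goods → 3.5% → €1.14
Tennis racket €102.58: sporting goods → 3.5% → €3.59
Tax on sporting goods = €1.14 + €3.59 = €4.73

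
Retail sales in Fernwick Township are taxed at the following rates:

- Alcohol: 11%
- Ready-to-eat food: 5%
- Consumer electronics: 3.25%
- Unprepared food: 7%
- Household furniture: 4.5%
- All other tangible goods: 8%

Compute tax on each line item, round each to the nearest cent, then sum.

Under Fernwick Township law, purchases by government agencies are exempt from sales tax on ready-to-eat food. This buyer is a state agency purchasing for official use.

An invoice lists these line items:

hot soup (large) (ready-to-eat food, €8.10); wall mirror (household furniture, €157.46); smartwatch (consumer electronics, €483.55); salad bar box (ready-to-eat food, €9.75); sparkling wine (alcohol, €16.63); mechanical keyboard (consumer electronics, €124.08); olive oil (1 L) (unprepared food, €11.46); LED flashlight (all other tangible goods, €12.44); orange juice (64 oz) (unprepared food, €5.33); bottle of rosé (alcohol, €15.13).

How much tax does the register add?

€32.50

Hot soup (large) €8.10: ready-to-eat food, buyer-exempt → 0% → €0.00
Wall mirror €157.46: household furniture → 4.5% → €7.09
Smartwatch €483.55: consumer electronics → 3.25% → €15.72
Salad bar box €9.75: ready-to-eat food, buyer-exempt → 0% → €0.00
Sparkling wine €16.63: alcohol → 11% → €1.83
Mechanical keyboard €124.08: consumer electronics → 3.25% → €4.03
Olive oil (1 L) €11.46: unprepared food → 7% → €0.80
LED flashlight €12.44: all other tangible goods → 8% → €1.00
Orange juice (64 oz) €5.33: unprepared food → 7% → €0.37
Bottle of rosé €15.13: alcohol → 11% → €1.66
Total tax = €7.09 + €15.72 + €1.83 + €4.03 + €0.80 + €1.00 + €0.37 + €1.66 = €32.50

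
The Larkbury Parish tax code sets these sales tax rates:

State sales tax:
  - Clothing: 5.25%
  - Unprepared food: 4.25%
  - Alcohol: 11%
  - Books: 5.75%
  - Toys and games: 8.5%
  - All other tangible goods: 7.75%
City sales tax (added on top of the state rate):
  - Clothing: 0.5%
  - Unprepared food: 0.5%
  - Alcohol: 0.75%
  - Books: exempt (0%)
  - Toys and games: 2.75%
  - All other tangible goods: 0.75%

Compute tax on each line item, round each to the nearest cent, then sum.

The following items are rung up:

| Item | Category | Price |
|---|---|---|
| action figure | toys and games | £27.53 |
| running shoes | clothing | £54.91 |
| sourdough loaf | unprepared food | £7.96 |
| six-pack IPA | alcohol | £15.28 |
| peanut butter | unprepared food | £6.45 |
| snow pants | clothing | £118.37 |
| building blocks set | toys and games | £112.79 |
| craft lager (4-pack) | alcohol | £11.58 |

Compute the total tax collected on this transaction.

Action figure £27.53: toys and games → 8.5% + 2.75% city = 11.25% → £3.10
Running shoes £54.91: clothing → 5.25% + 0.5% city = 5.75% → £3.16
Sourdough loaf £7.96: unprepared food → 4.25% + 0.5% city = 4.75% → £0.38
Six-pack IPA £15.28: alcohol → 11% + 0.75% city = 11.75% → £1.80
Peanut butter £6.45: unprepared food → 4.25% + 0.5% city = 4.75% → £0.31
Snow pants £118.37: clothing → 5.25% + 0.5% city = 5.75% → £6.81
Building blocks set £112.79: toys and games → 8.5% + 2.75% city = 11.25% → £12.69
Craft lager (4-pack) £11.58: alcohol → 11% + 0.75% city = 11.75% → £1.36
Total tax = £3.10 + £3.16 + £0.38 + £1.80 + £0.31 + £6.81 + £12.69 + £1.36 = £29.61

£29.61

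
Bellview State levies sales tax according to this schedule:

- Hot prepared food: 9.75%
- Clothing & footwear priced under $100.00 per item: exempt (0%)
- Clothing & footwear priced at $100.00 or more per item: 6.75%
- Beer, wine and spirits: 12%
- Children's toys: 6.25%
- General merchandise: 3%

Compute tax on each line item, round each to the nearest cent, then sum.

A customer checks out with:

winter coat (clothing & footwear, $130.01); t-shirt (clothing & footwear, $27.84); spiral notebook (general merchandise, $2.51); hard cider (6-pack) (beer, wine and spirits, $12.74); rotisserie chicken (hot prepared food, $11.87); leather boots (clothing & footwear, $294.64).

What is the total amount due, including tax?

$511.05

Winter coat $130.01: clothing & footwear, $100.00 or more → 6.75% → $8.78
T-shirt $27.84: clothing & footwear, under $100.00 → 0% → $0.00
Spiral notebook $2.51: general merchandise → 3% → $0.08
Hard cider (6-pack) $12.74: beer, wine and spirits → 12% → $1.53
Rotisserie chicken $11.87: hot prepared food → 9.75% → $1.16
Leather boots $294.64: clothing & footwear, $100.00 or more → 6.75% → $19.89
Subtotal = $479.61; tax = $31.44; total due = $511.05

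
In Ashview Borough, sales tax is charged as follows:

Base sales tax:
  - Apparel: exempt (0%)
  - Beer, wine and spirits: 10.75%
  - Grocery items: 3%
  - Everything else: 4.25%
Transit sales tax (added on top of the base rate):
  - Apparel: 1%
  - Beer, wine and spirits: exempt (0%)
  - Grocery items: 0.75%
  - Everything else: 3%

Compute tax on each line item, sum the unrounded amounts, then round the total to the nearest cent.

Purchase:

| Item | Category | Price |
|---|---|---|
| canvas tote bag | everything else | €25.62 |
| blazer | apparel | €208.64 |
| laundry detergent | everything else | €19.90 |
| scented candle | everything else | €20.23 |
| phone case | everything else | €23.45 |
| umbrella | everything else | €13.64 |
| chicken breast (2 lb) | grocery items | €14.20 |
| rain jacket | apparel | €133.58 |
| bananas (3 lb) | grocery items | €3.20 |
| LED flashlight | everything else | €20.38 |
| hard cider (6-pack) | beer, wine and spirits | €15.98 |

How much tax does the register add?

Canvas tote bag €25.62: everything else → 4.25% + 3% transit = 7.25% → €1.85745
Blazer €208.64: apparel → 0% + 1% transit = 1% → €2.0864
Laundry detergent €19.90: everything else → 4.25% + 3% transit = 7.25% → €1.44275
Scented candle €20.23: everything else → 4.25% + 3% transit = 7.25% → €1.466675
Phone case €23.45: everything else → 4.25% + 3% transit = 7.25% → €1.700125
Umbrella €13.64: everything else → 4.25% + 3% transit = 7.25% → €0.9889
Chicken breast (2 lb) €14.20: grocery items → 3% + 0.75% transit = 3.75% → €0.5325
Rain jacket €133.58: apparel → 0% + 1% transit = 1% → €1.3358
Bananas (3 lb) €3.20: grocery items → 3% + 0.75% transit = 3.75% → €0.12
LED flashlight €20.38: everything else → 4.25% + 3% transit = 7.25% → €1.47755
Hard cider (6-pack) €15.98: beer, wine and spirits → 10.75% + 0% transit = 10.75% → €1.71785
Unrounded tax sum = €14.726 → €14.73

€14.73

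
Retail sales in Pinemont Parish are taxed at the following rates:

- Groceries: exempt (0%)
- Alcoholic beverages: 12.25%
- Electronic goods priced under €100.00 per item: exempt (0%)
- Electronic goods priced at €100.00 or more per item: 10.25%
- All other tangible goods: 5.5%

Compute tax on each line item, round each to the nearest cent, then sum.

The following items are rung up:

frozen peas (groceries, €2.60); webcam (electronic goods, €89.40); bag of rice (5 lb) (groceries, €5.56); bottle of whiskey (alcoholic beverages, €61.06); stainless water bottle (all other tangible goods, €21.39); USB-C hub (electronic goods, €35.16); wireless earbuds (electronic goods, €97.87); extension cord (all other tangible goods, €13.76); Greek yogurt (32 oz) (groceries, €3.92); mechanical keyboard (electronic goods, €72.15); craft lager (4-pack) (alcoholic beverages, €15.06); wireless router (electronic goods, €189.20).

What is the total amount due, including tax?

€637.78

Frozen peas €2.60: groceries → 0% → €0.00
Webcam €89.40: electronic goods, under €100.00 → 0% → €0.00
Bag of rice (5 lb) €5.56: groceries → 0% → €0.00
Bottle of whiskey €61.06: alcoholic beverages → 12.25% → €7.48
Stainless water bottle €21.39: all other tangible goods → 5.5% → €1.18
USB-C hub €35.16: electronic goods, under €100.00 → 0% → €0.00
Wireless earbuds €97.87: electronic goods, under €100.00 → 0% → €0.00
Extension cord €13.76: all other tangible goods → 5.5% → €0.76
Greek yogurt (32 oz) €3.92: groceries → 0% → €0.00
Mechanical keyboard €72.15: electronic goods, under €100.00 → 0% → €0.00
Craft lager (4-pack) €15.06: alcoholic beverages → 12.25% → €1.84
Wireless router €189.20: electronic goods, €100.00 or more → 10.25% → €19.39
Subtotal = €607.13; tax = €30.65; total due = €637.78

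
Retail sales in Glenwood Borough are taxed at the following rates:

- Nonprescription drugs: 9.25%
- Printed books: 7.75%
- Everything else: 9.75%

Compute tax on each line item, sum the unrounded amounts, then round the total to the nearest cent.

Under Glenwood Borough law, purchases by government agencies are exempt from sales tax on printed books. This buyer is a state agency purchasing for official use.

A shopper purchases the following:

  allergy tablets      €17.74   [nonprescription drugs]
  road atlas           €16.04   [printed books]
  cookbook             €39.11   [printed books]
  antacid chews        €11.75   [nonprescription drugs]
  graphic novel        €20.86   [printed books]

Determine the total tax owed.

€2.73

Allergy tablets €17.74: nonprescription drugs → 9.25% → €1.64095
Road atlas €16.04: printed books, buyer-exempt → 0% → €0.00
Cookbook €39.11: printed books, buyer-exempt → 0% → €0.00
Antacid chews €11.75: nonprescription drugs → 9.25% → €1.086875
Graphic novel €20.86: printed books, buyer-exempt → 0% → €0.00
Unrounded tax sum = €2.727825 → €2.73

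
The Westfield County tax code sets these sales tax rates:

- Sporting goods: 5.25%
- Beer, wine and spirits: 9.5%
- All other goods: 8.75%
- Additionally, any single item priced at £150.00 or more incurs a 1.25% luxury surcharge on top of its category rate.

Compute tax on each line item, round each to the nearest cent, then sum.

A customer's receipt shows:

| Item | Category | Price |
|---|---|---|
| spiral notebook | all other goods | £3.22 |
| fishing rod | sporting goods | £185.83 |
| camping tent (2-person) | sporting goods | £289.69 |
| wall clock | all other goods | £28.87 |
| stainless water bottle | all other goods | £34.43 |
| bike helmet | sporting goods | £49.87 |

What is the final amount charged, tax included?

£631.26

Spiral notebook £3.22: all other goods → 8.75% → £0.28
Fishing rod £185.83: sporting goods → 5.25% + 1.25% surcharge = 6.5% → £12.08
Camping tent (2-person) £289.69: sporting goods → 5.25% + 1.25% surcharge = 6.5% → £18.83
Wall clock £28.87: all other goods → 8.75% → £2.53
Stainless water bottle £34.43: all other goods → 8.75% → £3.01
Bike helmet £49.87: sporting goods → 5.25% → £2.62
Subtotal = £591.91; tax = £39.35; total due = £631.26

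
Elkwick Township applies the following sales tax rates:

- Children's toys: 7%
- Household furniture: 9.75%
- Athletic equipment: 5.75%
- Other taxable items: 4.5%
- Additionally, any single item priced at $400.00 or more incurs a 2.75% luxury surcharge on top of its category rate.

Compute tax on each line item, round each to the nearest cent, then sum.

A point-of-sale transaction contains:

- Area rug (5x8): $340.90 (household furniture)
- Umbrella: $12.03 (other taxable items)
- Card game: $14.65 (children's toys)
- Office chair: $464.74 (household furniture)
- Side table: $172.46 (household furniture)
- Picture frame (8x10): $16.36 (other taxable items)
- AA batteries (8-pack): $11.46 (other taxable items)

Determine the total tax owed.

Area rug (5x8) $340.90: household furniture → 9.75% → $33.24
Umbrella $12.03: other taxable items → 4.5% → $0.54
Card game $14.65: children's toys → 7% → $1.03
Office chair $464.74: household furniture → 9.75% + 2.75% surcharge = 12.5% → $58.09
Side table $172.46: household furniture → 9.75% → $16.81
Picture frame (8x10) $16.36: other taxable items → 4.5% → $0.74
AA batteries (8-pack) $11.46: other taxable items → 4.5% → $0.52
Total tax = $33.24 + $0.54 + $1.03 + $58.09 + $16.81 + $0.74 + $0.52 = $110.97

$110.97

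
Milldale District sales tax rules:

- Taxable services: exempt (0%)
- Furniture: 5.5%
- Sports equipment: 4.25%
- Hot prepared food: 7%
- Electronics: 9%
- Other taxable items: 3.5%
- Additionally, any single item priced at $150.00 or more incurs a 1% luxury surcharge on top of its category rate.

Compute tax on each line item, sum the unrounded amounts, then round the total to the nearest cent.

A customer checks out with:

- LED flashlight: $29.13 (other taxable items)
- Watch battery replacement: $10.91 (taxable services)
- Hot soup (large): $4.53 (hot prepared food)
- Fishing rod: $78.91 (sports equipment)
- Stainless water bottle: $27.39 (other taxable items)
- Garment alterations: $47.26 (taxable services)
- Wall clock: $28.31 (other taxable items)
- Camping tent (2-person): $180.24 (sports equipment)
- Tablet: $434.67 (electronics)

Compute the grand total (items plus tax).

$900.92

LED flashlight $29.13: other taxable items → 3.5% → $1.01955
Watch battery replacement $10.91: taxable services → 0% → $0.00
Hot soup (large) $4.53: hot prepared food → 7% → $0.3171
Fishing rod $78.91: sports equipment → 4.25% → $3.353675
Stainless water bottle $27.39: other taxable items → 3.5% → $0.95865
Garment alterations $47.26: taxable services → 0% → $0.00
Wall clock $28.31: other taxable items → 3.5% → $0.99085
Camping tent (2-person) $180.24: sports equipment → 4.25% + 1% surcharge = 5.25% → $9.4626
Tablet $434.67: electronics → 9% + 1% surcharge = 10% → $43.467
Subtotal = $841.35; unrounded tax = $59.569425 → $59.57; total due = $900.92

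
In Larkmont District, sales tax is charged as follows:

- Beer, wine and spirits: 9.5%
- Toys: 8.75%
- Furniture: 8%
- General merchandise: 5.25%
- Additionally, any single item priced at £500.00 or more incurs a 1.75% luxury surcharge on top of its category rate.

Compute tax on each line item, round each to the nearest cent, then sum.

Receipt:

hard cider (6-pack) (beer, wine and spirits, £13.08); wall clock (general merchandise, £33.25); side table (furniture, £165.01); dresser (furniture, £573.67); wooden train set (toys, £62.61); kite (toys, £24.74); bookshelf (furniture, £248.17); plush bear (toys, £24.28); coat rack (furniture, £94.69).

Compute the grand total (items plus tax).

Hard cider (6-pack) £13.08: beer, wine and spirits → 9.5% → £1.24
Wall clock £33.25: general merchandise → 5.25% → £1.75
Side table £165.01: furniture → 8% → £13.20
Dresser £573.67: furniture → 8% + 1.75% surcharge = 9.75% → £55.93
Wooden train set £62.61: toys → 8.75% → £5.48
Kite £24.74: toys → 8.75% → £2.16
Bookshelf £248.17: furniture → 8% → £19.85
Plush bear £24.28: toys → 8.75% → £2.12
Coat rack £94.69: furniture → 8% → £7.58
Subtotal = £1239.50; tax = £109.31; total due = £1348.81

£1348.81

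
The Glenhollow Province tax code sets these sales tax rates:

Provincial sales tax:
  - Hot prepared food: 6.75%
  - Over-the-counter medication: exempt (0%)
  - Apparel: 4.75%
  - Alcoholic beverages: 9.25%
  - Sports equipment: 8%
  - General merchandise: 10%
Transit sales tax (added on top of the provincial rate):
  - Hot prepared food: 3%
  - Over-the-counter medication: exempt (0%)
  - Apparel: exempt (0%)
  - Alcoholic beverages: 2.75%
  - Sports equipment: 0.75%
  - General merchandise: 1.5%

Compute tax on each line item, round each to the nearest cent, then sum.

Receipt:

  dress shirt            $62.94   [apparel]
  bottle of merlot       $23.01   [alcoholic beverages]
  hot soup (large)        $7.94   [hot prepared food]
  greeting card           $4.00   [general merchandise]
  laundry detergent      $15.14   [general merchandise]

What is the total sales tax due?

Dress shirt $62.94: apparel → 4.75% + 0% transit = 4.75% → $2.99
Bottle of merlot $23.01: alcoholic beverages → 9.25% + 2.75% transit = 12% → $2.76
Hot soup (large) $7.94: hot prepared food → 6.75% + 3% transit = 9.75% → $0.77
Greeting card $4.00: general merchandise → 10% + 1.5% transit = 11.5% → $0.46
Laundry detergent $15.14: general merchandise → 10% + 1.5% transit = 11.5% → $1.74
Total tax = $2.99 + $2.76 + $0.77 + $0.46 + $1.74 = $8.72

$8.72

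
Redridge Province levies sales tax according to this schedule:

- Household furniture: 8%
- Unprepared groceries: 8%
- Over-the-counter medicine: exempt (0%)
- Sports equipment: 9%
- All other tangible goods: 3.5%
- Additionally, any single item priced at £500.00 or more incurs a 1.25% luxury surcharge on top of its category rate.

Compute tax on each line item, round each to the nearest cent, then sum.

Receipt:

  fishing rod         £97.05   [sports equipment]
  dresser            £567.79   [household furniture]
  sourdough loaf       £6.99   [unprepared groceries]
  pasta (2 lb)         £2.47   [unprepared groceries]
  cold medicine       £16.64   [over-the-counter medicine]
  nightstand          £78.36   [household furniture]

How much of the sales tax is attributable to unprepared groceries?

£0.76

Sourdough loaf £6.99: unprepared groceries → 8% → £0.56
Pasta (2 lb) £2.47: unprepared groceries → 8% → £0.20
Tax on unprepared groceries = £0.56 + £0.20 = £0.76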